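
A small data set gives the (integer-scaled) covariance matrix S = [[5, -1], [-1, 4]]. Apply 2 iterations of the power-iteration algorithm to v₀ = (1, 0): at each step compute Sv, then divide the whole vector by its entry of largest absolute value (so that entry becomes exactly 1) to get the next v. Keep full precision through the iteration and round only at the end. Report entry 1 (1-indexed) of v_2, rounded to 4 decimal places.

1.0000

Sv0 = (5.00000, -1.00000); divide by 5.00000 → v1 = (1.00000, -0.20000)
Sv1 = (5.20000, -1.80000); divide by 5.20000 → v2 = (1.00000, -0.34615)
Requested entry of v2: 26/26 = 1.0000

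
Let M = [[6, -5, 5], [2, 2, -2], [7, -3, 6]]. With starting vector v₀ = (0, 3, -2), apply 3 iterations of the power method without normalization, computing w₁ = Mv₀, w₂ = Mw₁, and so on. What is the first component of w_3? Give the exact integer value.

-3545

w1 = Mv₀ = (6·0 + (-5)·3 + 5·(-2); 2·0 + 2·3 + (-2)·(-2); 7·0 + (-3)·3 + 6·(-2)) = (-25, 10, -21)
w2 = Mw1 = (6·(-25) + (-5)·10 + 5·(-21); 2·(-25) + 2·10 + (-2)·(-21); 7·(-25) + (-3)·10 + 6·(-21)) = (-305, 12, -331)
w3 = Mw2 = (-3545, 76, -4157)
The requested component of w3 is -3545.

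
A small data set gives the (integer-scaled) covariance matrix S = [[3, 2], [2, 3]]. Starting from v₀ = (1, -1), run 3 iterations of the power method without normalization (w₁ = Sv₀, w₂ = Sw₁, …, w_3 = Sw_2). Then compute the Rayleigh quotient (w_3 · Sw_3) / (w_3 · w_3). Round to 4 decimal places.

λ ≈ 1.0000

w1 = Sv₀ = (3·1 + 2·(-1); 2·1 + 3·(-1)) = (1, -1)
w2 = Sw1 = (3·1 + 2·(-1); 2·1 + 3·(-1)) = (1, -1)
w3 = Sw2 = (1, -1)
Sw3 = (1, -1)
w3·Sw3 = 1·1 + (-1)·(-1) = 2; w3·w3 = 1·1 + (-1)·(-1) = 2
λ ≈ 2/2 = 1.0000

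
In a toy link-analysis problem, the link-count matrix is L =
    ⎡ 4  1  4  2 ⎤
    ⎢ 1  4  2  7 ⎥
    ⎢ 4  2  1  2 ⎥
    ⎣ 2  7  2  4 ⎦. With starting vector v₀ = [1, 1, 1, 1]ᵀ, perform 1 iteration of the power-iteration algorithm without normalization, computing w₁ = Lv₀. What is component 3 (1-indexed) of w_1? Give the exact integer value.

w1 = Lv₀ = (4·1 + 1·1 + 4·1 + 2·1; 1·1 + 4·1 + 2·1 + 7·1; 4·1 + 2·1 + 1·1 + 2·1; 2·1 + 7·1 + 2·1 + 4·1) = (11, 14, 9, 15)
The requested component of w1 is 9.

9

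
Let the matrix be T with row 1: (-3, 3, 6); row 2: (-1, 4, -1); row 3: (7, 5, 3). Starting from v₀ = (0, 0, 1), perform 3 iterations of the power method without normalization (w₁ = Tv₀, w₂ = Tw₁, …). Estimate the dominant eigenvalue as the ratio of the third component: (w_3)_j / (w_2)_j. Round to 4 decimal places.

λ ≈ 1.1304

w1 = Tv₀ = (6, -1, 3)
w2 = Tw1 = (-3, -13, 46)
w3 = Tw2 = (246, -95, 52)
Ratio at component: 52 / 46 = 1.1304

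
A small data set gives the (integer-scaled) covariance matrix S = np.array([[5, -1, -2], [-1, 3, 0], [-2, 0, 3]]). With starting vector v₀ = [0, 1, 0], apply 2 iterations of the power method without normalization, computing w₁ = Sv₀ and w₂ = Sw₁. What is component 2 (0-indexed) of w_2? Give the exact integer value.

2

w1 = Sv₀ = (5·0 + (-1)·1 + (-2)·0; (-1)·0 + 3·1 + 0·0; (-2)·0 + 0·1 + 3·0) = (-1, 3, 0)
w2 = Sw1 = (5·(-1) + (-1)·3 + (-2)·0; (-1)·(-1) + 3·3 + 0·0; (-2)·(-1) + 0·3 + 3·0) = (-8, 10, 2)
The requested component of w2 is 2.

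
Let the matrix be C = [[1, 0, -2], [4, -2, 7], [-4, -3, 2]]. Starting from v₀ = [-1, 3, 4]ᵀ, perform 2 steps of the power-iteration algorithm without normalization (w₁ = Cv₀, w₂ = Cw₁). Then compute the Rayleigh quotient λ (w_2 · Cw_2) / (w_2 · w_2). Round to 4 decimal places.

λ ≈ -0.0879

w1 = Cv₀ = (1·(-1) + 0·3 + (-2)·4; 4·(-1) + (-2)·3 + 7·4; (-4)·(-1) + (-3)·3 + 2·4) = (-9, 18, 3)
w2 = Cw1 = (1·(-9) + 0·18 + (-2)·3; 4·(-9) + (-2)·18 + 7·3; (-4)·(-9) + (-3)·18 + 2·3) = (-15, -51, -12)
Cw2 = (9, -42, 189)
w2·Cw2 = (-15)·9 + (-51)·(-42) + (-12)·189 = -261; w2·w2 = (-15)·(-15) + (-51)·(-51) + (-12)·(-12) = 2970
λ ≈ -261/2970 = -0.0879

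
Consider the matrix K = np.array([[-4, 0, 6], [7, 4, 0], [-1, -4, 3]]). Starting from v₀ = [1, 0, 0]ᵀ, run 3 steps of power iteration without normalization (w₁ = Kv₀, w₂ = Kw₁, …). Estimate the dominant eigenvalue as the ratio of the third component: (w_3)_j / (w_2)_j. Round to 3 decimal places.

w1 = Kv₀ = (-4, 7, -1)
w2 = Kw1 = (10, 0, -27)
w3 = Kw2 = (-202, 70, -91)
Ratio at component: -91 / -27 = 3.370

3.370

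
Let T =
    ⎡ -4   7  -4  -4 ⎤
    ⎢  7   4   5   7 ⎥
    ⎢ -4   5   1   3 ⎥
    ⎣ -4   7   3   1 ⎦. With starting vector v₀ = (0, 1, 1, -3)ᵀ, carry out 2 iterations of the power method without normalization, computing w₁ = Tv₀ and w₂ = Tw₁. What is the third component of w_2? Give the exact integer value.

w1 = Tv₀ = ((-4)·0 + 7·1 + (-4)·1 + (-4)·(-3); 7·0 + 4·1 + 5·1 + 7·(-3); (-4)·0 + 5·1 + 1·1 + 3·(-3); (-4)·0 + 7·1 + 3·1 + 1·(-3)) = (15, -12, -3, 7)
w2 = Tw1 = ((-4)·15 + 7·(-12) + (-4)·(-3) + (-4)·7; 7·15 + 4·(-12) + 5·(-3) + 7·7; (-4)·15 + 5·(-12) + 1·(-3) + 3·7; (-4)·15 + 7·(-12) + 3·(-3) + 1·7) = (-160, 91, -102, -146)
The requested component of w2 is -102.

-102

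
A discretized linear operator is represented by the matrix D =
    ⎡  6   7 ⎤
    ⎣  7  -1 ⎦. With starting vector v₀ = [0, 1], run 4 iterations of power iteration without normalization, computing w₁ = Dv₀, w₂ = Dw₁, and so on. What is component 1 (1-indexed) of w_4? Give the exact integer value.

w1 = Dv₀ = (7, -1)
w2 = Dw1 = (35, 50)
w3 = Dw2 = (560, 195)
w4 = Dw3 = (4725, 3725)
The requested component of w4 is 4725.

4725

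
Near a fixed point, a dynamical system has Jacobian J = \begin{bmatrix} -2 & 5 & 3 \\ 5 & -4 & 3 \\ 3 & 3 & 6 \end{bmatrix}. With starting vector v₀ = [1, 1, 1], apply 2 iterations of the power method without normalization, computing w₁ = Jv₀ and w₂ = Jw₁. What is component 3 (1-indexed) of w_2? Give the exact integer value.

w1 = Jv₀ = ((-2)·1 + 5·1 + 3·1; 5·1 + (-4)·1 + 3·1; 3·1 + 3·1 + 6·1) = (6, 4, 12)
w2 = Jw1 = ((-2)·6 + 5·4 + 3·12; 5·6 + (-4)·4 + 3·12; 3·6 + 3·4 + 6·12) = (44, 50, 102)
The requested component of w2 is 102.

102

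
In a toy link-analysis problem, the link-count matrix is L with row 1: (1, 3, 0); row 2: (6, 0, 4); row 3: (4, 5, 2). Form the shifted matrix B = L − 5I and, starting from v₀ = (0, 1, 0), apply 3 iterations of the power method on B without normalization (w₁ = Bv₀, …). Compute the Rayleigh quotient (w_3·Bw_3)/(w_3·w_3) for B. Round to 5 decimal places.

B = L − 5I has rows (-4, 3, 0); (6, -5, 4); (4, 5, -3)
w1 = Bv₀ = ((-4)·0 + 3·1 + 0·0; 6·0 + (-5)·1 + 4·0; 4·0 + 5·1 + (-3)·0) = (3, -5, 5)
w2 = Bw1 = ((-4)·3 + 3·(-5) + 0·5; 6·3 + (-5)·(-5) + 4·5; 4·3 + 5·(-5) + (-3)·5) = (-27, 63, -28)
w3 = Bw2 = (297, -589, 291)
Bw3 = (-2955, 5891, -2630)
w3·Bw3 = -5112764; w3·w3 = 519811; μ ≈ -5112764/519811 = -9.83581

μ ≈ -9.83581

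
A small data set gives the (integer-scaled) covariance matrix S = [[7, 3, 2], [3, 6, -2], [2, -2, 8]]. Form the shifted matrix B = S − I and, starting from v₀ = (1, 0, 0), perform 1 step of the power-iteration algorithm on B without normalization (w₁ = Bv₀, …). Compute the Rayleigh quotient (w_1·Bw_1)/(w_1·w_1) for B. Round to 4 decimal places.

μ ≈ 8.5918

B = S − I has rows (6, 3, 2); (3, 5, -2); (2, -2, 7)
w1 = Bv₀ = (6, 3, 2)
Bw1 = (49, 29, 20)
w1·Bw1 = 421; w1·w1 = 49; μ ≈ 421/49 = 8.5918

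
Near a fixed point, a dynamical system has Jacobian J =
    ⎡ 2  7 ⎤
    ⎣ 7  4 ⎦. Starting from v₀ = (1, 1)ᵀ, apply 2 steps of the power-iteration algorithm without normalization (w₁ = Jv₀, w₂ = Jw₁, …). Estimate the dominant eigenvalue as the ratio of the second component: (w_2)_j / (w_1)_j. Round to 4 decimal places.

9.7273

w1 = Jv₀ = (2·1 + 7·1; 7·1 + 4·1) = (9, 11)
w2 = Jw1 = (2·9 + 7·11; 7·9 + 4·11) = (95, 107)
Ratio at component: 107 / 11 = 9.7273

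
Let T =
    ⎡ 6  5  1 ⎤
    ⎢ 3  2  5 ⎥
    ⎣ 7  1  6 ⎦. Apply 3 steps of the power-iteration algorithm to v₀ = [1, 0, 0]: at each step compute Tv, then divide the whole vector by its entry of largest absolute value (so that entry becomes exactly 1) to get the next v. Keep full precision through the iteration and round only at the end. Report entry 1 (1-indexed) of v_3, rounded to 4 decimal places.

Tv0 = (6.00000, 3.00000, 7.00000); divide by 7.00000 → v1 = (0.85714, 0.42857, 1.00000)
Tv1 = (8.28571, 8.42857, 12.42857); divide by 12.42857 → v2 = (0.66667, 0.67816, 1.00000)
Tv2 = (8.39080, 8.35632, 11.34483); divide by 11.34483 → v3 = (0.73961, 0.73658, 1.00000)
Requested entry of v3: 730/987 = 0.7396

0.7396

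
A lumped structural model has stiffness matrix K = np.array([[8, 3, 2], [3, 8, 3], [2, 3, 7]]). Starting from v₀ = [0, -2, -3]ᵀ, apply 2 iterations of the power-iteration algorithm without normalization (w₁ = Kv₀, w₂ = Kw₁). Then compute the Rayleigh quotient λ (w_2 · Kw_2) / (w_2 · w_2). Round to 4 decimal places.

w1 = Kv₀ = (8·0 + 3·(-2) + 2·(-3); 3·0 + 8·(-2) + 3·(-3); 2·0 + 3·(-2) + 7·(-3)) = (-12, -25, -27)
w2 = Kw1 = (8·(-12) + 3·(-25) + 2·(-27); 3·(-12) + 8·(-25) + 3·(-27); 2·(-12) + 3·(-25) + 7·(-27)) = (-225, -317, -288)
Kw2 = (-3327, -4075, -3417)
w2·Kw2 = (-225)·(-3327) + (-317)·(-4075) + (-288)·(-3417) = 3024446; w2·w2 = (-225)·(-225) + (-317)·(-317) + (-288)·(-288) = 234058
λ ≈ 3024446/234058 = 12.9218

λ ≈ 12.9218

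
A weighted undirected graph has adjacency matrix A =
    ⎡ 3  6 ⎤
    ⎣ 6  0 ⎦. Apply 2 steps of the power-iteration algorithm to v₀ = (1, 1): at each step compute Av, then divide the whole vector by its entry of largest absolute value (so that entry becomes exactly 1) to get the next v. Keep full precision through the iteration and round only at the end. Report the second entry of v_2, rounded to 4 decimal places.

0.8571

Av0 = (9.00000, 6.00000); divide by 9.00000 → v1 = (1.00000, 0.66667)
Av1 = (7.00000, 6.00000); divide by 7.00000 → v2 = (1.00000, 0.85714)
Requested entry of v2: 54/63 = 0.8571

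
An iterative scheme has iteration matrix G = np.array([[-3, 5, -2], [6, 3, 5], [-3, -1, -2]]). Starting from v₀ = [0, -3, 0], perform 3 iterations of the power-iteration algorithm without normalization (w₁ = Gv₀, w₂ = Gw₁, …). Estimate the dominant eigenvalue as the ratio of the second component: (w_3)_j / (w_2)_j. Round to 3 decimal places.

λ ≈ 1.000

w1 = Gv₀ = ((-3)·0 + 5·(-3) + (-2)·0; 6·0 + 3·(-3) + 5·0; (-3)·0 + (-1)·(-3) + (-2)·0) = (-15, -9, 3)
w2 = Gw1 = ((-3)·(-15) + 5·(-9) + (-2)·3; 6·(-15) + 3·(-9) + 5·3; (-3)·(-15) + (-1)·(-9) + (-2)·3) = (-6, -102, 48)
w3 = Gw2 = (-588, -102, 24)
Ratio at component: -102 / -102 = 1.000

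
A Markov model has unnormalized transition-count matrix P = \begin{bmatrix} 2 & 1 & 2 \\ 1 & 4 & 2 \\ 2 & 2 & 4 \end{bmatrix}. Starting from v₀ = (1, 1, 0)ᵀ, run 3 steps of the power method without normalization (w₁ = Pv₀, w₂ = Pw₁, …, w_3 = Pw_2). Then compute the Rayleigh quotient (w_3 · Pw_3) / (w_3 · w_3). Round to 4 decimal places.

λ ≈ 6.9307

w1 = Pv₀ = (2·1 + 1·1 + 2·0; 1·1 + 4·1 + 2·0; 2·1 + 2·1 + 4·0) = (3, 5, 4)
w2 = Pw1 = (2·3 + 1·5 + 2·4; 1·3 + 4·5 + 2·4; 2·3 + 2·5 + 4·4) = (19, 31, 32)
w3 = Pw2 = (133, 207, 228)
Pw3 = (929, 1417, 1592)
w3·Pw3 = 133·929 + 207·1417 + 228·1592 = 779852; w3·w3 = 133·133 + 207·207 + 228·228 = 112522
λ ≈ 779852/112522 = 6.9307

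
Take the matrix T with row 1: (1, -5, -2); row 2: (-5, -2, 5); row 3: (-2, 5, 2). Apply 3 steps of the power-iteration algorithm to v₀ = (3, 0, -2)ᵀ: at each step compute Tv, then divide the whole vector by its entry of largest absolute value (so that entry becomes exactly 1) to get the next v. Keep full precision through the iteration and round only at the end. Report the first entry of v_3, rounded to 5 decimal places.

Tv0 = (7.000000, -25.000000, -10.000000); divide by -25.000000 → v1 = (-0.280000, 1.000000, 0.400000)
Tv1 = (-6.080000, 1.400000, 6.360000); divide by 6.360000 → v2 = (-0.955975, 0.220126, 1.000000)
Tv2 = (-4.056604, 9.339623, 5.012579); divide by 9.339623 → v3 = (-0.434343, 1.000000, 0.536700)
Requested entry of v3: 645/-1485 = -0.43434

-0.43434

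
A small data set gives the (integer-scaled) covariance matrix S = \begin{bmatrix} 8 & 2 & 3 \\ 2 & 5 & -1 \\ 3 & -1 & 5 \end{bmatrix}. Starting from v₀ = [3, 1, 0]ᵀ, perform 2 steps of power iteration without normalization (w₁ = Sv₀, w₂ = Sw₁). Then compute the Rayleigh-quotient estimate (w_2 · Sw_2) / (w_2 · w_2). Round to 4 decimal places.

w1 = Sv₀ = (26, 11, 8)
w2 = Sw1 = (254, 99, 107)
Sw2 = (2551, 896, 1198)
w2·Sw2 = 254·2551 + 99·896 + 107·1198 = 864844; w2·w2 = 254·254 + 99·99 + 107·107 = 85766
λ ≈ 864844/85766 = 10.0838

10.0838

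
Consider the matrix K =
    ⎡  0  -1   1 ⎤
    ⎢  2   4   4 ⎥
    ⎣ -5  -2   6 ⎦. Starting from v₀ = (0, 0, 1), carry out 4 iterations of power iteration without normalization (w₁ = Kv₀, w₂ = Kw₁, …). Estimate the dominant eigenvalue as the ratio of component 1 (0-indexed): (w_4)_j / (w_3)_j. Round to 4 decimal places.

w1 = Kv₀ = (1, 4, 6)
w2 = Kw1 = (2, 42, 23)
w3 = Kw2 = (-19, 264, 44)
w4 = Kw3 = (-220, 1194, -169)
Ratio at component: 1194 / 264 = 4.5227

λ ≈ 4.5227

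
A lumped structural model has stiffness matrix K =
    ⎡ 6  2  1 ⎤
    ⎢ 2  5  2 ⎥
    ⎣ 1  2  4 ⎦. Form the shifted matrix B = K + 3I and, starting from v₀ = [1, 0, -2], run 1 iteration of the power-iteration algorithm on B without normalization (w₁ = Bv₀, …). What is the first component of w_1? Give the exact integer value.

7

B = K + 3I has rows (9, 2, 1); (2, 8, 2); (1, 2, 7)
w1 = Bv₀ = (7, -2, -13)
Requested component of w1: 7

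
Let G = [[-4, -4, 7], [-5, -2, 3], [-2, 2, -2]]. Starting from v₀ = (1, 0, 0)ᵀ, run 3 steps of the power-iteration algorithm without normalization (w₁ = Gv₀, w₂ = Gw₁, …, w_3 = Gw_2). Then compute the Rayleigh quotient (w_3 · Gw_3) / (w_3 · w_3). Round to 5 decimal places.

λ ≈ -7.58342

w1 = Gv₀ = ((-4)·1 + (-4)·0 + 7·0; (-5)·1 + (-2)·0 + 3·0; (-2)·1 + 2·0 + (-2)·0) = (-4, -5, -2)
w2 = Gw1 = ((-4)·(-4) + (-4)·(-5) + 7·(-2); (-5)·(-4) + (-2)·(-5) + 3·(-2); (-2)·(-4) + 2·(-5) + (-2)·(-2)) = (22, 24, 2)
w3 = Gw2 = (-170, -152, 0)
Gw3 = (1288, 1154, 36)
w3·Gw3 = (-170)·1288 + (-152)·1154 + 0·36 = -394368; w3·w3 = (-170)·(-170) + (-152)·(-152) + 0·0 = 52004
λ ≈ -394368/52004 = -7.58342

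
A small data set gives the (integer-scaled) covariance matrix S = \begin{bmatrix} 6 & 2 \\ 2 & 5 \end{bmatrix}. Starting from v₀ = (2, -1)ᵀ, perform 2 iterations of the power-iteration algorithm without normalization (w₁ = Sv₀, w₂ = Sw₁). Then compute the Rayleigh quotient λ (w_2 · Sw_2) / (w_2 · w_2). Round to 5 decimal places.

w1 = Sv₀ = (10, -1)
w2 = Sw1 = (58, 15)
Sw2 = (378, 191)
w2·Sw2 = 58·378 + 15·191 = 24789; w2·w2 = 58·58 + 15·15 = 3589
λ ≈ 24789/3589 = 6.90694

λ ≈ 6.90694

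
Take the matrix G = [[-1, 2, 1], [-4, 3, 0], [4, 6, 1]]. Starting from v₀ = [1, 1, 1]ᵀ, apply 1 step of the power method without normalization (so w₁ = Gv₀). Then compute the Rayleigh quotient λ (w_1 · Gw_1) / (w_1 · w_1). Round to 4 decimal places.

λ ≈ 1.3333

w1 = Gv₀ = ((-1)·1 + 2·1 + 1·1; (-4)·1 + 3·1 + 0·1; 4·1 + 6·1 + 1·1) = (2, -1, 11)
Gw1 = (7, -11, 13)
w1·Gw1 = 2·7 + (-1)·(-11) + 11·13 = 168; w1·w1 = 2·2 + (-1)·(-1) + 11·11 = 126
λ ≈ 168/126 = 1.3333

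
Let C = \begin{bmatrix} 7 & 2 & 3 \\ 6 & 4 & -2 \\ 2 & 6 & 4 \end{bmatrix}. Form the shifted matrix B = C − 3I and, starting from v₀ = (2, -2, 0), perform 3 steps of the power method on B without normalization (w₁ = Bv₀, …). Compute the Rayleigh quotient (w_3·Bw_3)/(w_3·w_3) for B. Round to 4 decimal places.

4.7673

B = C − 3I has rows (4, 2, 3); (6, 1, -2); (2, 6, 1)
w1 = Bv₀ = (4·2 + 2·(-2) + 3·0; 6·2 + 1·(-2) + (-2)·0; 2·2 + 6·(-2) + 1·0) = (4, 10, -8)
w2 = Bw1 = (4·4 + 2·10 + 3·(-8); 6·4 + 1·10 + (-2)·(-8); 2·4 + 6·10 + 1·(-8)) = (12, 50, 60)
w3 = Bw2 = (328, 2, 384)
Bw3 = (2468, 1202, 1052)
w3·Bw3 = 1215876; w3·w3 = 255044; μ ≈ 1215876/255044 = 4.7673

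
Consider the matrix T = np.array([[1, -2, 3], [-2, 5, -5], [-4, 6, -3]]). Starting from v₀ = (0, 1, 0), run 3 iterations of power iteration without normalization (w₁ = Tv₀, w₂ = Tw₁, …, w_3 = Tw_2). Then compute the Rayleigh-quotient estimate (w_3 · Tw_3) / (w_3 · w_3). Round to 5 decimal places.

λ ≈ 3.68163

w1 = Tv₀ = (-2, 5, 6)
w2 = Tw1 = (6, -1, 20)
w3 = Tw2 = (68, -117, -90)
Tw3 = (32, -271, -704)
w3·Tw3 = 68·32 + (-117)·(-271) + (-90)·(-704) = 97243; w3·w3 = 68·68 + (-117)·(-117) + (-90)·(-90) = 26413
λ ≈ 97243/26413 = 3.68163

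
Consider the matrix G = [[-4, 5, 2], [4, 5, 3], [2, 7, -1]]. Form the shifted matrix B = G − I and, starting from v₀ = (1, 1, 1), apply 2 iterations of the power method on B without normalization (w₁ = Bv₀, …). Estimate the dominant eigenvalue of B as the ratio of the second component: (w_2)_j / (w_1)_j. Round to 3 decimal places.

μ ≈ 6.636

B = G − I has rows (-5, 5, 2); (4, 4, 3); (2, 7, -2)
w1 = Bv₀ = (2, 11, 7)
w2 = Bw1 = (59, 73, 67)
Ratio: 73/11 = 6.636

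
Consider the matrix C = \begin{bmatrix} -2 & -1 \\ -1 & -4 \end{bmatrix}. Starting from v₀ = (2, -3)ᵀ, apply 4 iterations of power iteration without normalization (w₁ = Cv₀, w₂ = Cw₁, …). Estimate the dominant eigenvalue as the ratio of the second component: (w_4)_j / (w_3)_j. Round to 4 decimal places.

w1 = Cv₀ = ((-2)·2 + (-1)·(-3); (-1)·2 + (-4)·(-3)) = (-1, 10)
w2 = Cw1 = ((-2)·(-1) + (-1)·10; (-1)·(-1) + (-4)·10) = (-8, -39)
w3 = Cw2 = (55, 164)
w4 = Cw3 = (-274, -711)
Ratio at component: -711 / 164 = -4.3354

-4.3354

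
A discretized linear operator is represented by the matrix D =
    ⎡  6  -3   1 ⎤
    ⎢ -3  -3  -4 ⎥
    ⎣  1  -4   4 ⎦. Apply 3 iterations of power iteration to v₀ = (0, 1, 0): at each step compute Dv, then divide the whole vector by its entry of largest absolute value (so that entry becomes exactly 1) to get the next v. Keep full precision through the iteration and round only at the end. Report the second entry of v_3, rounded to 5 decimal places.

Dv0 = (-3.000000, -3.000000, -4.000000); divide by -4.000000 → v1 = (0.750000, 0.750000, 1.000000)
Dv1 = (3.250000, -8.500000, 1.750000); divide by -8.500000 → v2 = (-0.382353, 1.000000, -0.205882)
Dv2 = (-5.500000, -1.029412, -5.205882); divide by -5.500000 → v3 = (1.000000, 0.187166, 0.946524)
Requested entry of v3: -35/-187 = 0.18717

0.18717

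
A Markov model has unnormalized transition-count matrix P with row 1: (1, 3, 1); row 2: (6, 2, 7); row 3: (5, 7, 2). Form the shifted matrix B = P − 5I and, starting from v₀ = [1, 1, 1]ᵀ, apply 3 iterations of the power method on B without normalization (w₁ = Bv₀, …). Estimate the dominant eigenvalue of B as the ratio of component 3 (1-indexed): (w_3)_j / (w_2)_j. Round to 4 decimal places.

B = P − 5I has rows (-4, 3, 1); (6, -3, 7); (5, 7, -3)
w1 = Bv₀ = (0, 10, 9)
w2 = Bw1 = (39, 33, 43)
w3 = Bw2 = (-14, 436, 297)
Ratio: 297/43 = 6.9070

6.9070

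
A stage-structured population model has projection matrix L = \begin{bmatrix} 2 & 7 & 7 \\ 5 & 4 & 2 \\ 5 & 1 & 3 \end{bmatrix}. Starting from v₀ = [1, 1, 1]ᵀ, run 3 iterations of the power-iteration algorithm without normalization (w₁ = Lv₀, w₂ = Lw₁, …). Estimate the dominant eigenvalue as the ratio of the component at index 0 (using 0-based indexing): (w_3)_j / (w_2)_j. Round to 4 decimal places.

λ ≈ 12.5814

w1 = Lv₀ = (2·1 + 7·1 + 7·1; 5·1 + 4·1 + 2·1; 5·1 + 1·1 + 3·1) = (16, 11, 9)
w2 = Lw1 = (2·16 + 7·11 + 7·9; 5·16 + 4·11 + 2·9; 5·16 + 1·11 + 3·9) = (172, 142, 118)
w3 = Lw2 = (2164, 1664, 1356)
Ratio at component: 2164 / 172 = 12.5814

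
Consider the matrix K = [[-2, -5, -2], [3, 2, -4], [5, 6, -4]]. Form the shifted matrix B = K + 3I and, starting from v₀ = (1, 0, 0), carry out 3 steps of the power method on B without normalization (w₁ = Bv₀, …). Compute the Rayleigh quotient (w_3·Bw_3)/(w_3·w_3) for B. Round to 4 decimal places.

μ ≈ 3.1177

B = K + 3I has rows (1, -5, -2); (3, 5, -4); (5, 6, -1)
w1 = Bv₀ = (1, 3, 5)
w2 = Bw1 = (-24, -2, 18)
w3 = Bw2 = (-50, -154, -150)
Bw3 = (1020, -320, -1024)
w3·Bw3 = 151880; w3·w3 = 48716; μ ≈ 151880/48716 = 3.1177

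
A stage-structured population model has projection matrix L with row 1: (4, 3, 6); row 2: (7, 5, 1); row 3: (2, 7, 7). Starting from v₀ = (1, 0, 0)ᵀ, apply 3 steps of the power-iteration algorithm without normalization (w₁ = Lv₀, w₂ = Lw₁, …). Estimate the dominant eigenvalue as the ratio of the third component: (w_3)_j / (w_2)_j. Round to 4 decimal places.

w1 = Lv₀ = (4·1 + 3·0 + 6·0; 7·1 + 5·0 + 1·0; 2·1 + 7·0 + 7·0) = (4, 7, 2)
w2 = Lw1 = (4·4 + 3·7 + 6·2; 7·4 + 5·7 + 1·2; 2·4 + 7·7 + 7·2) = (49, 65, 71)
w3 = Lw2 = (817, 739, 1050)
Ratio at component: 1050 / 71 = 14.7887

14.7887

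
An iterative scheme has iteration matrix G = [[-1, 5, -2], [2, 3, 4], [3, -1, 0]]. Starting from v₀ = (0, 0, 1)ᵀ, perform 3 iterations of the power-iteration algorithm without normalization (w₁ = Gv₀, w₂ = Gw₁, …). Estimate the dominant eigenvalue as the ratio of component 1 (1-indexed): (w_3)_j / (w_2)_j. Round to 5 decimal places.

w1 = Gv₀ = ((-1)·0 + 5·0 + (-2)·1; 2·0 + 3·0 + 4·1; 3·0 + (-1)·0 + 0·1) = (-2, 4, 0)
w2 = Gw1 = ((-1)·(-2) + 5·4 + (-2)·0; 2·(-2) + 3·4 + 4·0; 3·(-2) + (-1)·4 + 0·0) = (22, 8, -10)
w3 = Gw2 = (38, 28, 58)
Ratio at component: 38 / 22 = 1.72727

1.72727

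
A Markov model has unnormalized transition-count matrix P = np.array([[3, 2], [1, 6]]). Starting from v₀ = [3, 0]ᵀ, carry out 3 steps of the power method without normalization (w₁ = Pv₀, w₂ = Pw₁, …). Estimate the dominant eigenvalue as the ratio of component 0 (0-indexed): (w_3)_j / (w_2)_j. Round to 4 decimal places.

λ ≈ 4.6364

w1 = Pv₀ = (9, 3)
w2 = Pw1 = (33, 27)
w3 = Pw2 = (153, 195)
Ratio at component: 153 / 33 = 4.6364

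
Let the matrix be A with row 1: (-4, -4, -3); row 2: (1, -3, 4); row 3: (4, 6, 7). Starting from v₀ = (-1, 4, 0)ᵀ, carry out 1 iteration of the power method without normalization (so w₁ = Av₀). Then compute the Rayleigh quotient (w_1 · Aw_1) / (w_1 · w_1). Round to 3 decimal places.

λ ≈ -2.231

w1 = Av₀ = ((-4)·(-1) + (-4)·4 + (-3)·0; 1·(-1) + (-3)·4 + 4·0; 4·(-1) + 6·4 + 7·0) = (-12, -13, 20)
Aw1 = (40, 107, 14)
w1·Aw1 = (-12)·40 + (-13)·107 + 20·14 = -1591; w1·w1 = (-12)·(-12) + (-13)·(-13) + 20·20 = 713
λ ≈ -1591/713 = -2.231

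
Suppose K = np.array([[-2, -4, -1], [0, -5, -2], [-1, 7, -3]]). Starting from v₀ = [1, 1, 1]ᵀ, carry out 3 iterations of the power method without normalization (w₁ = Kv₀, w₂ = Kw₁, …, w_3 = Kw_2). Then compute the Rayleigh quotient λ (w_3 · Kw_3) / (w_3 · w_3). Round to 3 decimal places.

-2.881

w1 = Kv₀ = (-7, -7, 3)
w2 = Kw1 = (39, 29, -51)
w3 = Kw2 = (-143, -43, 317)
Kw3 = (141, -419, -1109)
w3·Kw3 = (-143)·141 + (-43)·(-419) + 317·(-1109) = -353699; w3·w3 = (-143)·(-143) + (-43)·(-43) + 317·317 = 122787
λ ≈ -353699/122787 = -2.881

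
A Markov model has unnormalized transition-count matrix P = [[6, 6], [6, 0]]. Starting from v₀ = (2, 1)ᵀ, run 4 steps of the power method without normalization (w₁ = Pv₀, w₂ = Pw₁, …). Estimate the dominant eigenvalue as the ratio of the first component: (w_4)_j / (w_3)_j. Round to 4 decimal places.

w1 = Pv₀ = (6·2 + 6·1; 6·2 + 0·1) = (18, 12)
w2 = Pw1 = (6·18 + 6·12; 6·18 + 0·12) = (180, 108)
w3 = Pw2 = (1728, 1080)
w4 = Pw3 = (16848, 10368)
Ratio at component: 16848 / 1728 = 9.7500

9.7500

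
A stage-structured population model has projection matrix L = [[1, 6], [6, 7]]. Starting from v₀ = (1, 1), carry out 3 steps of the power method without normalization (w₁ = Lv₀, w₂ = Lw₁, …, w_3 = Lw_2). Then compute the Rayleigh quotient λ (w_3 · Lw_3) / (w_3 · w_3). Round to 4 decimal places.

w1 = Lv₀ = (1·1 + 6·1; 6·1 + 7·1) = (7, 13)
w2 = Lw1 = (1·7 + 6·13; 6·7 + 7·13) = (85, 133)
w3 = Lw2 = (883, 1441)
Lw3 = (9529, 15385)
w3·Lw3 = 883·9529 + 1441·15385 = 30583892; w3·w3 = 883·883 + 1441·1441 = 2856170
λ ≈ 30583892/2856170 = 10.7080

10.7080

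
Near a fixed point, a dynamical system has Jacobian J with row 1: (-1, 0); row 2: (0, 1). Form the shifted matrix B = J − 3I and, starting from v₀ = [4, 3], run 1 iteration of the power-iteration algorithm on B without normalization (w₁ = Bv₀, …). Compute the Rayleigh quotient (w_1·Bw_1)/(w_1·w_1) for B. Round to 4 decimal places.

B = J − 3I has rows (-4, 0); (0, -2)
w1 = Bv₀ = ((-4)·4 + 0·3; 0·4 + (-2)·3) = (-16, -6)
Bw1 = (64, 12)
w1·Bw1 = -1096; w1·w1 = 292; μ ≈ -1096/292 = -3.7534

μ ≈ -3.7534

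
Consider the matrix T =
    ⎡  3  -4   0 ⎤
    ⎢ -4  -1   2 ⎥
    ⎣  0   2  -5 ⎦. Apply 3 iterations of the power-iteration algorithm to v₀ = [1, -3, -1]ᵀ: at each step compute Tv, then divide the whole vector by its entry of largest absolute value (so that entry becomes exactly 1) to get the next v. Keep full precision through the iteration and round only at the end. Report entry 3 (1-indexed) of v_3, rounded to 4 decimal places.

-0.2776

Tv0 = (15.00000, -3.00000, -1.00000); divide by 15.00000 → v1 = (1.00000, -0.20000, -0.06667)
Tv1 = (3.80000, -3.93333, -0.06667); divide by -3.93333 → v2 = (-0.96610, 1.00000, 0.01695)
Tv2 = (-6.89831, 2.89831, 1.91525); divide by -6.89831 → v3 = (1.00000, -0.42015, -0.27764)
Requested entry of v3: -113/407 = -0.2776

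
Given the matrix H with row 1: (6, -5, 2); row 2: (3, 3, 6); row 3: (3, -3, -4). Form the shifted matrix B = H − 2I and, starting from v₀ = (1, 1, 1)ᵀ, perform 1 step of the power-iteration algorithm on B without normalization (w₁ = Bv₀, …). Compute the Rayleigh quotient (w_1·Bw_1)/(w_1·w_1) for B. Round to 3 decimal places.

-2.496

B = H − 2I has rows (4, -5, 2); (3, 1, 6); (3, -3, -6)
w1 = Bv₀ = (4·1 + (-5)·1 + 2·1; 3·1 + 1·1 + 6·1; 3·1 + (-3)·1 + (-6)·1) = (1, 10, -6)
Bw1 = (-58, -23, 9)
w1·Bw1 = -342; w1·w1 = 137; μ ≈ -342/137 = -2.496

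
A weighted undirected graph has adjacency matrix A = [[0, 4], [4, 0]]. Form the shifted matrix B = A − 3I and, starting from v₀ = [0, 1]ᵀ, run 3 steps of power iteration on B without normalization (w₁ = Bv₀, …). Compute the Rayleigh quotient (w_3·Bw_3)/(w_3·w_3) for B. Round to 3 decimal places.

-7.000

B = A − 3I has rows (-3, 4); (4, -3)
w1 = Bv₀ = (4, -3)
w2 = Bw1 = (-24, 25)
w3 = Bw2 = (172, -171)
Bw3 = (-1200, 1201)
w3·Bw3 = -411771; w3·w3 = 58825; μ ≈ -411771/58825 = -7.000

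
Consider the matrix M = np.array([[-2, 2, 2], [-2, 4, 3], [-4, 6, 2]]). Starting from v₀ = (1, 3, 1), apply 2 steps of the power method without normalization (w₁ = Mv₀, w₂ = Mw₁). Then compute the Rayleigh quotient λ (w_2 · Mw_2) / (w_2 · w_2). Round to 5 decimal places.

w1 = Mv₀ = ((-2)·1 + 2·3 + 2·1; (-2)·1 + 4·3 + 3·1; (-4)·1 + 6·3 + 2·1) = (6, 13, 16)
w2 = Mw1 = ((-2)·6 + 2·13 + 2·16; (-2)·6 + 4·13 + 3·16; (-4)·6 + 6·13 + 2·16) = (46, 88, 86)
Mw2 = (256, 518, 516)
w2·Mw2 = 46·256 + 88·518 + 86·516 = 101736; w2·w2 = 46·46 + 88·88 + 86·86 = 17256
λ ≈ 101736/17256 = 5.89569

λ ≈ 5.89569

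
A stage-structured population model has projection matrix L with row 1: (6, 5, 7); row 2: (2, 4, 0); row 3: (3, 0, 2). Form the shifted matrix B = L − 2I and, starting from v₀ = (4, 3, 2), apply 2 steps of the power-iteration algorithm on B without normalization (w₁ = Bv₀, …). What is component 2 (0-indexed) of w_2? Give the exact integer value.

B = L − 2I has rows (4, 5, 7); (2, 2, 0); (3, 0, 0)
w1 = Bv₀ = (45, 14, 12)
w2 = Bw1 = (334, 118, 135)
Requested component of w2: 135

135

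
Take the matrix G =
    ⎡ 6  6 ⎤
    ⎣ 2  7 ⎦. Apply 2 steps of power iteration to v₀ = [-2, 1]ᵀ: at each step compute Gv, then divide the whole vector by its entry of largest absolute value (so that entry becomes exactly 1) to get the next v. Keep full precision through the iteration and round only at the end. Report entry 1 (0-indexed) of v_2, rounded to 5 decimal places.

-0.50000

Gv0 = (-6.000000, 3.000000); divide by -6.000000 → v1 = (1.000000, -0.500000)
Gv1 = (3.000000, -1.500000); divide by 3.000000 → v2 = (1.000000, -0.500000)
Requested entry of v2: 9/-18 = -0.50000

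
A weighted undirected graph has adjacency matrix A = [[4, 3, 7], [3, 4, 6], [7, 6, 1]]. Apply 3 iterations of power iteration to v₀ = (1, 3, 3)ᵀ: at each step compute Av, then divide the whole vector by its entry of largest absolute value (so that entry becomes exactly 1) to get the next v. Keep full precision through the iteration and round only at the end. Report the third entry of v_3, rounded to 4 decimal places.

Av0 = (34.00000, 33.00000, 28.00000); divide by 34.00000 → v1 = (1.00000, 0.97059, 0.82353)
Av1 = (12.67647, 11.82353, 13.64706); divide by 13.64706 → v2 = (0.92888, 0.86638, 1.00000)
Av2 = (13.31466, 12.25216, 12.70043); divide by 13.31466 → v3 = (1.00000, 0.92020, 0.95387)
Requested entry of v3: 5893/6178 = 0.9539

0.9539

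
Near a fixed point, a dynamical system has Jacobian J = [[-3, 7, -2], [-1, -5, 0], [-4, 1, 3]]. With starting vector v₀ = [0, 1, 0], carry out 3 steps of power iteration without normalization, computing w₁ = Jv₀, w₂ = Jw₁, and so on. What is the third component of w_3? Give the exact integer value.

160

w1 = Jv₀ = (7, -5, 1)
w2 = Jw1 = (-58, 18, -30)
w3 = Jw2 = (360, -32, 160)
The requested component of w3 is 160.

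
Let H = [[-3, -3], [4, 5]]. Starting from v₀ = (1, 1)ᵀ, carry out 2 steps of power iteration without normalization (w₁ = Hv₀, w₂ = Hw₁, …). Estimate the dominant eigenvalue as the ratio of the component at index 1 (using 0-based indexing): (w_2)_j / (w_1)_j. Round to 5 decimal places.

w1 = Hv₀ = ((-3)·1 + (-3)·1; 4·1 + 5·1) = (-6, 9)
w2 = Hw1 = ((-3)·(-6) + (-3)·9; 4·(-6) + 5·9) = (-9, 21)
Ratio at component: 21 / 9 = 2.33333

λ ≈ 2.33333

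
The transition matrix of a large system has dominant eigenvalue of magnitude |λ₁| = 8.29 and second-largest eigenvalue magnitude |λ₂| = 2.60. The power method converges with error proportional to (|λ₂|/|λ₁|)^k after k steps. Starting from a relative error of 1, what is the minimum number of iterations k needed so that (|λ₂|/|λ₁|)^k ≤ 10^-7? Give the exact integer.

|λ₂/λ₁| = 2.60/8.29 = 0.31363
Need k ≥ ln(10^-7) / ln(0.31363) = -16.1181 / -1.1595 ≈ 13.900
Smallest integer k satisfying the bound: 14

14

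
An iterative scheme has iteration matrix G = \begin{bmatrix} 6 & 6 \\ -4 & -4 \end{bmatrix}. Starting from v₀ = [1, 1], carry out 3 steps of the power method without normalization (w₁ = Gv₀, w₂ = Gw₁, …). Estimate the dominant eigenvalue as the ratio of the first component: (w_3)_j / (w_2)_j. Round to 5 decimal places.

2.00000

w1 = Gv₀ = (12, -8)
w2 = Gw1 = (24, -16)
w3 = Gw2 = (48, -32)
Ratio at component: 48 / 24 = 2.00000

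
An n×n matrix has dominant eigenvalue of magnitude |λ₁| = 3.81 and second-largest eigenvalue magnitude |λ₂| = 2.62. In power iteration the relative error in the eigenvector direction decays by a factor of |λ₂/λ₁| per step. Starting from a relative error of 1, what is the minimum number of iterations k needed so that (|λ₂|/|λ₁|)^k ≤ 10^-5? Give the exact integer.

|λ₂/λ₁| = 2.62/3.81 = 0.68766
Need k ≥ ln(10^-5) / ln(0.68766) = -11.5129 / -0.3745 ≈ 30.746
Smallest integer k satisfying the bound: 31

31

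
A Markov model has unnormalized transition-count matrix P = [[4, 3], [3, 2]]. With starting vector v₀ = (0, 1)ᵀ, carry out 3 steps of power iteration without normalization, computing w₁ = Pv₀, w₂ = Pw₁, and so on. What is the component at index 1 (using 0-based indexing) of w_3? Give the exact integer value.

w1 = Pv₀ = (4·0 + 3·1; 3·0 + 2·1) = (3, 2)
w2 = Pw1 = (4·3 + 3·2; 3·3 + 2·2) = (18, 13)
w3 = Pw2 = (111, 80)
The requested component of w3 is 80.

80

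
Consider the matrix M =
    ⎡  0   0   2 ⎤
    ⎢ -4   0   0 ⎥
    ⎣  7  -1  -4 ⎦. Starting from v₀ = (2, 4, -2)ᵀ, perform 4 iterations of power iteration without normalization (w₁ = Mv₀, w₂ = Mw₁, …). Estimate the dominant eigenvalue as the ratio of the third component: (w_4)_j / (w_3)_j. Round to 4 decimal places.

λ ≈ -5.8940

w1 = Mv₀ = (0·2 + 0·4 + 2·(-2); (-4)·2 + 0·4 + 0·(-2); 7·2 + (-1)·4 + (-4)·(-2)) = (-4, -8, 18)
w2 = Mw1 = (0·(-4) + 0·(-8) + 2·18; (-4)·(-4) + 0·(-8) + 0·18; 7·(-4) + (-1)·(-8) + (-4)·18) = (36, 16, -92)
w3 = Mw2 = (-184, -144, 604)
w4 = Mw3 = (1208, 736, -3560)
Ratio at component: -3560 / 604 = -5.8940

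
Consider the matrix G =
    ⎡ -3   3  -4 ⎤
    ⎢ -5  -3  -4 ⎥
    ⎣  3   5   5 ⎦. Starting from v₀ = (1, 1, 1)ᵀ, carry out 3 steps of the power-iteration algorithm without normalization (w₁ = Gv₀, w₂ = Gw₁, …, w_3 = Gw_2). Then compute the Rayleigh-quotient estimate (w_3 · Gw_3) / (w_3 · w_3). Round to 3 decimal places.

w1 = Gv₀ = ((-3)·1 + 3·1 + (-4)·1; (-5)·1 + (-3)·1 + (-4)·1; 3·1 + 5·1 + 5·1) = (-4, -12, 13)
w2 = Gw1 = ((-3)·(-4) + 3·(-12) + (-4)·13; (-5)·(-4) + (-3)·(-12) + (-4)·13; 3·(-4) + 5·(-12) + 5·13) = (-76, 4, -7)
w3 = Gw2 = (268, 396, -243)
Gw3 = (1356, -1556, 1569)
w3·Gw3 = 268·1356 + 396·(-1556) + (-243)·1569 = -634035; w3·w3 = 268·268 + 396·396 + (-243)·(-243) = 287689
λ ≈ -634035/287689 = -2.204

-2.204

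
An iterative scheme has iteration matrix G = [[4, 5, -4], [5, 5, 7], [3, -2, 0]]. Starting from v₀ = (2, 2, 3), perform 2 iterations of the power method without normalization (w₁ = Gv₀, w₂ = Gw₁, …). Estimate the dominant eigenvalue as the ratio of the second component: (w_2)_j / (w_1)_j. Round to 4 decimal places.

w1 = Gv₀ = (4·2 + 5·2 + (-4)·3; 5·2 + 5·2 + 7·3; 3·2 + (-2)·2 + 0·3) = (6, 41, 2)
w2 = Gw1 = (4·6 + 5·41 + (-4)·2; 5·6 + 5·41 + 7·2; 3·6 + (-2)·41 + 0·2) = (221, 249, -64)
Ratio at component: 249 / 41 = 6.0732

λ ≈ 6.0732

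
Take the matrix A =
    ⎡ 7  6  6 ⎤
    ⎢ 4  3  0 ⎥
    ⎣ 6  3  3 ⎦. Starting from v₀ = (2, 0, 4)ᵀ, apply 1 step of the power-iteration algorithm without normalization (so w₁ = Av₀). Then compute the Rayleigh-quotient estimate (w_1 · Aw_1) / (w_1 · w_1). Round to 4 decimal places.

w1 = Av₀ = (38, 8, 24)
Aw1 = (458, 176, 324)
w1·Aw1 = 38·458 + 8·176 + 24·324 = 26588; w1·w1 = 38·38 + 8·8 + 24·24 = 2084
λ ≈ 26588/2084 = 12.7582

λ ≈ 12.7582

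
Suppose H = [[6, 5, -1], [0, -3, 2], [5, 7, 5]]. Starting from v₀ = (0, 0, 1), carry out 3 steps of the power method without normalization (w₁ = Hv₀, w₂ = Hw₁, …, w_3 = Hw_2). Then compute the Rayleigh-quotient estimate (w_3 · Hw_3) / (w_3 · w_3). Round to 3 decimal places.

w1 = Hv₀ = (-1, 2, 5)
w2 = Hw1 = (-1, 4, 34)
w3 = Hw2 = (-20, 56, 193)
Hw3 = (-33, 218, 1257)
w3·Hw3 = (-20)·(-33) + 56·218 + 193·1257 = 255469; w3·w3 = (-20)·(-20) + 56·56 + 193·193 = 40785
λ ≈ 255469/40785 = 6.264

6.264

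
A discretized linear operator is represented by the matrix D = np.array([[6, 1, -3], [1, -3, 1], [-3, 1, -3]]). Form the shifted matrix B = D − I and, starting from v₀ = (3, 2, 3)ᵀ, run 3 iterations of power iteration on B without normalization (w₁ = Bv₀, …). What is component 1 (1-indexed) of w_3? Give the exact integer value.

322

B = D − I has rows (5, 1, -3); (1, -4, 1); (-3, 1, -4)
w1 = Bv₀ = (5·3 + 1·2 + (-3)·3; 1·3 + (-4)·2 + 1·3; (-3)·3 + 1·2 + (-4)·3) = (8, -2, -19)
w2 = Bw1 = (5·8 + 1·(-2) + (-3)·(-19); 1·8 + (-4)·(-2) + 1·(-19); (-3)·8 + 1·(-2) + (-4)·(-19)) = (95, -3, 50)
w3 = Bw2 = (322, 157, -488)
Requested component of w3: 322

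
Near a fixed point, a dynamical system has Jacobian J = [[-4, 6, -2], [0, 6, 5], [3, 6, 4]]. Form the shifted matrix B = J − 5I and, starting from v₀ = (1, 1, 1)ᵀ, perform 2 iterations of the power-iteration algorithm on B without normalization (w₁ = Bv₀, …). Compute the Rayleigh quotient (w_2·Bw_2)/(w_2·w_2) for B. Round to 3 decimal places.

μ ≈ -1.646

B = J − 5I has rows (-9, 6, -2); (0, 1, 5); (3, 6, -1)
w1 = Bv₀ = (-5, 6, 8)
w2 = Bw1 = (65, 46, 13)
Bw2 = (-335, 111, 458)
w2·Bw2 = -10715; w2·w2 = 6510; μ ≈ -10715/6510 = -1.646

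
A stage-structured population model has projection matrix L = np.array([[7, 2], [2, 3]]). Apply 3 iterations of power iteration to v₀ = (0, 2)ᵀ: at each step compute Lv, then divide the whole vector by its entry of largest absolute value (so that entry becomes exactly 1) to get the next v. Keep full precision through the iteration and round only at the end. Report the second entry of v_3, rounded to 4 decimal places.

0.4759

Lv0 = (4.00000, 6.00000); divide by 6.00000 → v1 = (0.66667, 1.00000)
Lv1 = (6.66667, 4.33333); divide by 6.66667 → v2 = (1.00000, 0.65000)
Lv2 = (8.30000, 3.95000); divide by 8.30000 → v3 = (1.00000, 0.47590)
Requested entry of v3: 158/332 = 0.4759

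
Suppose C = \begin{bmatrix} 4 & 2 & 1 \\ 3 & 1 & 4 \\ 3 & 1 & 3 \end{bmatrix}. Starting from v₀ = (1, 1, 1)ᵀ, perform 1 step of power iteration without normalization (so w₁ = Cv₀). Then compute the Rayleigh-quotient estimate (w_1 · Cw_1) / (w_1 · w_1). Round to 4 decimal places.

7.1790

w1 = Cv₀ = (7, 8, 7)
Cw1 = (51, 57, 50)
w1·Cw1 = 7·51 + 8·57 + 7·50 = 1163; w1·w1 = 7·7 + 8·8 + 7·7 = 162
λ ≈ 1163/162 = 7.1790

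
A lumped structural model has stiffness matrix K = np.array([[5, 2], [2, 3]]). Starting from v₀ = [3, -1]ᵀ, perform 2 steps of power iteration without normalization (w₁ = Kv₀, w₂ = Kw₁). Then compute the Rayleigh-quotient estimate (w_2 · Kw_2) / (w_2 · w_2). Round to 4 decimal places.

6.1953

w1 = Kv₀ = (5·3 + 2·(-1); 2·3 + 3·(-1)) = (13, 3)
w2 = Kw1 = (5·13 + 2·3; 2·13 + 3·3) = (71, 35)
Kw2 = (425, 247)
w2·Kw2 = 71·425 + 35·247 = 38820; w2·w2 = 71·71 + 35·35 = 6266
λ ≈ 38820/6266 = 6.1953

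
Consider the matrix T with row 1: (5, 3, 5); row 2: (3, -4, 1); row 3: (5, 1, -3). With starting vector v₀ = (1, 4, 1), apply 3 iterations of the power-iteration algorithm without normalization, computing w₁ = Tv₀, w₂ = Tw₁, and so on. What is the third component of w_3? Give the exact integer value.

w1 = Tv₀ = (22, -12, 6)
w2 = Tw1 = (104, 120, 80)
w3 = Tw2 = (1280, -88, 400)
The requested component of w3 is 400.

400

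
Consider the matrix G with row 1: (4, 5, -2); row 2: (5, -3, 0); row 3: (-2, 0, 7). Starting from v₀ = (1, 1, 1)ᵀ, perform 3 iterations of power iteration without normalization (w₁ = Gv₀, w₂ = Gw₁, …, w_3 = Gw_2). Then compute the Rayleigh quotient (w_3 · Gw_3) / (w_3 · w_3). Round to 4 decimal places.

w1 = Gv₀ = (7, 2, 5)
w2 = Gw1 = (28, 29, 21)
w3 = Gw2 = (215, 53, 91)
Gw3 = (943, 916, 207)
w3·Gw3 = 215·943 + 53·916 + 91·207 = 270130; w3·w3 = 215·215 + 53·53 + 91·91 = 57315
λ ≈ 270130/57315 = 4.7131

4.7131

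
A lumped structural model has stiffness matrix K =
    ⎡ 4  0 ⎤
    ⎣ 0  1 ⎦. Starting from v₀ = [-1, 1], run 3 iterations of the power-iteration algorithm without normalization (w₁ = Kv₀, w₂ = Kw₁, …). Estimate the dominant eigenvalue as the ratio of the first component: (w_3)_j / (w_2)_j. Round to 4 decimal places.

w1 = Kv₀ = (-4, 1)
w2 = Kw1 = (-16, 1)
w3 = Kw2 = (-64, 1)
Ratio at component: -64 / -16 = 4.0000

4.0000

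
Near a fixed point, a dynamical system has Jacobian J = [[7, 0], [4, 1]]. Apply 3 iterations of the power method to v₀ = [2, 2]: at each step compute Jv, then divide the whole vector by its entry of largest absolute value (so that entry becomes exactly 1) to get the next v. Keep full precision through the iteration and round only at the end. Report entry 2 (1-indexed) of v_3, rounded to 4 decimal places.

Jv0 = (14.00000, 10.00000); divide by 14.00000 → v1 = (1.00000, 0.71429)
Jv1 = (7.00000, 4.71429); divide by 7.00000 → v2 = (1.00000, 0.67347)
Jv2 = (7.00000, 4.67347); divide by 7.00000 → v3 = (1.00000, 0.66764)
Requested entry of v3: 458/686 = 0.6676

0.6676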